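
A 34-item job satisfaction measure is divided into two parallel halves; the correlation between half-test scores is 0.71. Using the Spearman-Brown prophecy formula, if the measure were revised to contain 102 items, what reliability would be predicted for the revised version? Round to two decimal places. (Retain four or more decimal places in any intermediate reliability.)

0.94

First correct the split-half correlation to full-test reliability: r_full = 2 × 0.71 / (1 + 0.71) ≈ 0.8304
Length factor from 34 to 102 items: n = 102/34 = 3.0000
r_new = n·r_full / (1 + (n − 1)·r_full) = 2.4912 / 2.6608 ≈ 0.9363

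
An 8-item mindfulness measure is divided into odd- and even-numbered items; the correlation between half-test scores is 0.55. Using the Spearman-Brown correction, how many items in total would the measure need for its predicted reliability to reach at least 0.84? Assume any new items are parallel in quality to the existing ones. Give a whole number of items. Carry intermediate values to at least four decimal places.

Corrected full-test reliability: r_full = 2 × 0.55 / (1 + 0.55) ≈ 0.7097
Solve Spearman-Brown for n: n = 0.84(1 − 0.7097) / [0.7097(1 − 0.84)] = 2.1475
Required items = 2.1475 × 8 = 17.18, so 18 items.

18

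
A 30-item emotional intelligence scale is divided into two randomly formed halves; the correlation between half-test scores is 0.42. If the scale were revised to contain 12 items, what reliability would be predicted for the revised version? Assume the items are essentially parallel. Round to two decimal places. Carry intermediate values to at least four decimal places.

0.37

Full-test reliability from the split-half r: r_full = 2(0.42)/(1 + 0.42) = 0.5915
Length factor from 30 to 12 items: n = 12/30 = 0.4000
r_new = n·r_full / (1 + (n − 1)·r_full) = 0.2366 / 0.6451 ≈ 0.3668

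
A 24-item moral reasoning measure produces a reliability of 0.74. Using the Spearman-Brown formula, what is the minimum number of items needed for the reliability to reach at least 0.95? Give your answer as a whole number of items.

n = 0.95 × (1 − 0.74) / [ 0.74 × (1 − 0.95) ]
n = 0.2470 / 0.0370 ≈ 6.6757
Items needed = n × 24 = 6.6757 × 24 ≈ 160.22 → round up to 161

161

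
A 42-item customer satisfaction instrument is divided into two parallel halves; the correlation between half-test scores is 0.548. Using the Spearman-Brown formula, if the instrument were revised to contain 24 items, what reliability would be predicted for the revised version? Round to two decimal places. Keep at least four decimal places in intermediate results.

Full-test reliability from the split-half r: r_full = 2(0.548)/(1 + 0.548) = 0.7080
Then adjust to 24 items: n = 24/42 = 0.5714
r_new = n·r_full / (1 + (n − 1)·r_full) = 0.4046 / 0.6966 ≈ 0.5808

0.58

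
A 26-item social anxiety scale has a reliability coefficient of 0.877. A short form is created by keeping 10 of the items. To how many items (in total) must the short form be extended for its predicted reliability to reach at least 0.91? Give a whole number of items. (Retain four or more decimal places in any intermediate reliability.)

First, r for the 10-item form: n = 10/26 = 0.3846, so r_10 = 0.3846·0.877/(1 + (0.3846 − 1)·0.877) = 0.7328
Length factor from the short form to reach 0.91: n' = 0.91(1 − 0.7328) / [0.7328(1 − 0.91)] ≈ 3.6868
Items = 3.6868 × 10 ≈ 36.87 → 37

37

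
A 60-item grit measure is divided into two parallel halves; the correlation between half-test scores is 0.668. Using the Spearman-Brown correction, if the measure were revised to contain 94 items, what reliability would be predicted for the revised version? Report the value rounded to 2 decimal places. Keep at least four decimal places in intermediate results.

0.86

Spearman-Brown correction (n = 2): r_full = 2·0.668/(1 + 0.668) = 0.8010
Then adjust to 94 items: n = 94/60 = 1.5667
r_new = n·r_full / (1 + (n − 1)·r_full) = 1.2549 / 1.4539 ≈ 0.8631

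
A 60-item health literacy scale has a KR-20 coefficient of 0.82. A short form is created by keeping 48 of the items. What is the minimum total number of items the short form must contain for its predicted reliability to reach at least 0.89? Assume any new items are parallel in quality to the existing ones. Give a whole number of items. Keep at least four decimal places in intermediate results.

First, r for the 48-item form: n = 48/60 = 0.8000, so r_48 = 0.8000·0.82/(1 + (0.8000 − 1)·0.82) = 0.7847
Then solve for n' with r_old = 0.7847, r_target = 0.89: n' = 0.89(1 − 0.7847)/[0.7847(1 − 0.89)] = 2.2199
Items = 2.2199 × 48 ≈ 106.56 → 107

107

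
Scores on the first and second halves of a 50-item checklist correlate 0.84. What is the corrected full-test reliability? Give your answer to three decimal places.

Apply the Spearman-Brown correction with n = 2:
r_full = 2r_hh / (1 + r_hh) = 2 × 0.84 / (1 + 0.84)
       = 1.6800 / 1.8400 = 0.9130

0.913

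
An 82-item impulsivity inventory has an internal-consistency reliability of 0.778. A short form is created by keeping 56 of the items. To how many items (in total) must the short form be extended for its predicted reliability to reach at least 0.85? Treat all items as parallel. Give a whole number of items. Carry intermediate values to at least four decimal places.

133

Short-form reliability: n = 56/82 = 0.6829; r_56 = n·r/(1+(n−1)r) ≈ 0.7053
Length factor from the short form to reach 0.85: n' = 0.85(1 − 0.7053) / [0.7053(1 − 0.85)] ≈ 2.3677
Total items = 2.3677 × 56 = 132.59, rounded up to 133.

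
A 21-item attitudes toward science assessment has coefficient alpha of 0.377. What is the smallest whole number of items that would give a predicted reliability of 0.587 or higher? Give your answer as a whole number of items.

Rearranging the Spearman-Brown formula for n,
n = r*(1 − r) / [ r (1 − r*) ]
n = [0.587 × 0.623] / [0.377 × 0.413]
  = 0.365701 / 0.155701 = 2.3487
2.3487 × 21 = 49.32 → 50 items

50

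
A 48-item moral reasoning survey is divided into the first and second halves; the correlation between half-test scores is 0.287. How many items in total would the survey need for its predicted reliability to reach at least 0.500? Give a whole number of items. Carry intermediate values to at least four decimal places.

Corrected full-test reliability: r_full = 2 × 0.287 / (1 + 0.287) ≈ 0.4460
n = r_tgt(1 − r_full) / [r_full(1 − r_tgt)] = 0.500 × 0.5540 / (0.4460 × 0.500) ≈ 1.2422
Items = 1.2422 × 48 ≈ 59.63 → 60

60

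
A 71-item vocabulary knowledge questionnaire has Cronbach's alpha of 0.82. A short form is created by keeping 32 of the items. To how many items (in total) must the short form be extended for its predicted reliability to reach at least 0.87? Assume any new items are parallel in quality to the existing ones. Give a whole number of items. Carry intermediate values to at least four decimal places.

First, r for the 32-item form: n = 32/71 = 0.4507, so r_32 = 0.4507·0.82/(1 + (0.4507 − 1)·0.82) = 0.6725
Length factor from the short form to reach 0.87: n' = 0.87(1 − 0.6725) / [0.6725(1 − 0.87)] ≈ 3.2591
Total items = 3.2591 × 32 = 104.29, rounded up to 105.

105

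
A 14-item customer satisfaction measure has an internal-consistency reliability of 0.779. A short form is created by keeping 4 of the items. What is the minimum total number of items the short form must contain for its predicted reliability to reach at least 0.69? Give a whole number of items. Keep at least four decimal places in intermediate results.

9

First, r for the 4-item form: n = 4/14 = 0.2857, so r_4 = 0.2857·0.779/(1 + (0.2857 − 1)·0.779) = 0.5018
Length factor from the short form to reach 0.69: n' = 0.69(1 − 0.5018) / [0.5018(1 − 0.69)] ≈ 2.2098
Items = 2.2098 × 4 ≈ 8.84 → 9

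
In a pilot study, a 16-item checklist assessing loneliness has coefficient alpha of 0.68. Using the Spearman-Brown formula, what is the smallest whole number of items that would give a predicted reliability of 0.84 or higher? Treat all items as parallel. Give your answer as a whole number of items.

Rearranging the Spearman-Brown formula for n,
n = r*(1 − r) / [ r (1 − r*) ]
n = [0.84 × 0.32] / [0.68 × 0.16]
  = 0.2688 / 0.1088 = 2.4706
Items needed = n × 16 = 2.4706 × 16 ≈ 39.53 → round up to 40

40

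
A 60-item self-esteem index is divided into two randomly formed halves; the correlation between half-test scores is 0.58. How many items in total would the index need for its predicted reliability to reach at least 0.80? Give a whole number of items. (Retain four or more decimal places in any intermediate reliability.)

87

r_full = 2(0.58)/(1 + 0.58) = 0.7342
Solve Spearman-Brown for n: n = 0.80(1 − 0.7342) / [0.7342(1 − 0.80)] = 1.4481
Required items = 1.4481 × 60 = 86.89, so 87 items.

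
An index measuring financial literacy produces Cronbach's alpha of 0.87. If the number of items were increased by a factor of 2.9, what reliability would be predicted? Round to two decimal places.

r_new = 2.9·0.87 / [1 + (2.9 − 1)·0.87]
     = 2.5230 / 2.6530 = 0.9510

0.95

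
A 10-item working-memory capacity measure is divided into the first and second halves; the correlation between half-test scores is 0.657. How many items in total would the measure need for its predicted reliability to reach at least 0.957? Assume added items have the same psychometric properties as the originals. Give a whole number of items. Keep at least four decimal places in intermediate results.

59

r_full = 2(0.657)/(1 + 0.657) = 0.7930
Solve Spearman-Brown for n: n = 0.957(1 − 0.7930) / [0.7930(1 − 0.957)] = 5.8095
Required items = 5.8095 × 10 = 58.09, so 59 items.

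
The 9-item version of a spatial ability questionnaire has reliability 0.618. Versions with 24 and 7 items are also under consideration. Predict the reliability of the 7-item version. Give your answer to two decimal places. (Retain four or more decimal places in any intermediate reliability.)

Only the ratio of lengths matters: n = 7/9 = 0.7778
r_{7} = n·r / (1 + (n − 1)·r) = 0.4807 / 0.8627 ≈ 0.5572

0.56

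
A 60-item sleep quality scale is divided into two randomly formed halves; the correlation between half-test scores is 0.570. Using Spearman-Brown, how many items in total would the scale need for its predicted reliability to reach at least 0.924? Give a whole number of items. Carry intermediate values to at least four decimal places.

r_full = 2(0.570)/(1 + 0.570) = 0.7261
Solve Spearman-Brown for n: n = 0.924(1 − 0.7261) / [0.7261(1 − 0.924)] = 4.5862
Required items = 4.5862 × 60 = 275.17, so 276 items.

276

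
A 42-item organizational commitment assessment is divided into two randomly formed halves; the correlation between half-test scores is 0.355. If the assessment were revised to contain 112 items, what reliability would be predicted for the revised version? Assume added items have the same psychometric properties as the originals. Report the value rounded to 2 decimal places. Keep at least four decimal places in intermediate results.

0.75

First correct the split-half correlation to full-test reliability: r_full = 2 × 0.355 / (1 + 0.355) ≈ 0.5240
Then adjust to 112 items: n = 112/42 = 2.6667
r_new = n·r_full / (1 + (n − 1)·r_full) = 1.3974 / 1.8734 ≈ 0.7459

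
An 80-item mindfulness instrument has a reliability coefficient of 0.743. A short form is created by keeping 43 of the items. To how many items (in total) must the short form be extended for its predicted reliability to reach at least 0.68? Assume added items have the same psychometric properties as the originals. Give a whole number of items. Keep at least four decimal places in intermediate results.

59

Short-form reliability: n = 43/80 = 0.5375; r_43 = n·r/(1+(n−1)r) ≈ 0.6084
Then solve for n' with r_old = 0.6084, r_target = 0.68: n' = 0.68(1 − 0.6084)/[0.6084(1 − 0.68)] = 1.3678
Items = 1.3678 × 43 ≈ 58.82 → 59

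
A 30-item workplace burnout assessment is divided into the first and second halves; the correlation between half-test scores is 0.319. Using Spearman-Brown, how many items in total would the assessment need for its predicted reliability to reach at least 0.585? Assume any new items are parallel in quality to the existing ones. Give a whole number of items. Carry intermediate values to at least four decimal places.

r_full = 2(0.319)/(1 + 0.319) = 0.4837
n = r_tgt(1 − r_full) / [r_full(1 − r_tgt)] = 0.585 × 0.5163 / (0.4837 × 0.415) ≈ 1.5046
Required items = 1.5046 × 30 = 45.14, so 46 items.

46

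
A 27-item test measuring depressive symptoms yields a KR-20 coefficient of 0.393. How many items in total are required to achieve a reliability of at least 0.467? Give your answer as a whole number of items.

37

Rearranging the Spearman-Brown formula for n,
n = r*(1 − r) / [ r (1 − r*) ]
n = 0.467 × (1 − 0.393) / [ 0.393 × (1 − 0.467) ]
  = 0.283469 / 0.209469 = 1.3533
1.3533 × 27 = 36.54 → 37 items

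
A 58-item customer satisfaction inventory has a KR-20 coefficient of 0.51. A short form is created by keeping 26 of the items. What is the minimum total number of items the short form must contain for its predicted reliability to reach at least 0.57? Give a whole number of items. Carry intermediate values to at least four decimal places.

74

First, r for the 26-item form: n = 26/58 = 0.4483, so r_26 = 0.4483·0.51/(1 + (0.4483 − 1)·0.51) = 0.3181
Length factor from the short form to reach 0.57: n' = 0.57(1 − 0.3181) / [0.3181(1 − 0.57)] ≈ 2.8416
Total items = 2.8416 × 26 = 73.88, rounded up to 74.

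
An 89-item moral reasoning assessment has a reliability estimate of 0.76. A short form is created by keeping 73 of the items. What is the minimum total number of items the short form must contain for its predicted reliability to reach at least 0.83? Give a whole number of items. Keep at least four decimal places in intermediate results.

Short-form reliability: n = 73/89 = 0.8202; r_73 = n·r/(1+(n−1)r) ≈ 0.7220
Then solve for n' with r_old = 0.7220, r_target = 0.83: n' = 0.83(1 − 0.7220)/[0.7220(1 − 0.83)] = 1.8799
Items = 1.8799 × 73 ≈ 137.23 → 138

138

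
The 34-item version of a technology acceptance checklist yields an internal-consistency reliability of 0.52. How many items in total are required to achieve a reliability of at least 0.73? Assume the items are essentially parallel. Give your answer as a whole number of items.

85

n = 0.73 × (1 − 0.52) / [ 0.52 × (1 − 0.73) ]
  = 0.3504 / 0.1404 = 2.4957
2.4957 × 34 = 84.85 → 85 items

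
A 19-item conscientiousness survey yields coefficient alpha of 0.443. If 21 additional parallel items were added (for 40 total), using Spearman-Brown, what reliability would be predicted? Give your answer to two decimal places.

The new length is 40/19 = 2.1053 times the old.
r_new = (2.1053 × 0.443) / (1 + (2.1053 − 1) × 0.443)
r_new = 0.9326 / 1.4896 ≈ 0.6261

0.63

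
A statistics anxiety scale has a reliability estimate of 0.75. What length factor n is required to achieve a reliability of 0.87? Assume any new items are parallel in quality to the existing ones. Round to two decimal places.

Spearman-Brown solved for the length factor n:
n = r_target (1 − r_old) / [ r_old (1 − r_target) ]
n = 0.87(1 − 0.75) / [0.75(1 − 0.87)]
n = 0.2175 / 0.0975 ≈ 2.2308

2.23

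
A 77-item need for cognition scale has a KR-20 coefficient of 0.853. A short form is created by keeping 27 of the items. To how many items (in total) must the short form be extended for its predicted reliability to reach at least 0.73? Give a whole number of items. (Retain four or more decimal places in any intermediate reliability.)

First, r for the 27-item form: n = 27/77 = 0.3506, so r_27 = 0.3506·0.853/(1 + (0.3506 − 1)·0.853) = 0.6704
Length factor from the short form to reach 0.73: n' = 0.73(1 − 0.6704) / [0.6704(1 − 0.73)] ≈ 1.3293
Items = 1.3293 × 27 ≈ 35.89 → 36

36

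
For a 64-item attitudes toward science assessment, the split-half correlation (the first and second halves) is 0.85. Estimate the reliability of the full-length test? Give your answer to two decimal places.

Apply the Spearman-Brown correction with n = 2:
r_full = 2r_hh / (1 + r_hh) = 2 × 0.85 / (1 + 0.85)
r_full = 1.7000 / 1.8500 ≈ 0.9189

0.92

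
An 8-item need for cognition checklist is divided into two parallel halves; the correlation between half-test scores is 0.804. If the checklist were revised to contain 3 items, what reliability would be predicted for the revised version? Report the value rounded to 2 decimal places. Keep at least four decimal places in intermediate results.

0.75

Spearman-Brown correction (n = 2): r_full = 2·0.804/(1 + 0.804) = 0.8914
Then adjust to 3 items: n = 3/8 = 0.3750
r_new = n·r_full / (1 + (n − 1)·r_full) = 0.3343 / 0.4429 ≈ 0.7548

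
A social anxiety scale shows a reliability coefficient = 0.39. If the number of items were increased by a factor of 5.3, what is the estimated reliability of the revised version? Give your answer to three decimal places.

0.772

Apply the Spearman-Brown prophecy formula, r' = nr / [1 + (n − 1)r]:
r_new = (5.3 × 0.39) / (1 + (5.3 − 1) × 0.39)
r_new = 2.0670 / 2.6770 ≈ 0.7721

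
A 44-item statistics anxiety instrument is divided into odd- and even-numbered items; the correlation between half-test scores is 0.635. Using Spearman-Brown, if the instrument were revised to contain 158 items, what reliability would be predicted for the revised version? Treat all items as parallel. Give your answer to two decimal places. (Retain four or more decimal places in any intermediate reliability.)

0.93

Full-test reliability from the split-half r: r_full = 2(0.635)/(1 + 0.635) = 0.7768
Then adjust to 158 items: n = 158/44 = 3.5909
r_new = n·r_full / (1 + (n − 1)·r_full) = 2.7894 / 3.0126 ≈ 0.9259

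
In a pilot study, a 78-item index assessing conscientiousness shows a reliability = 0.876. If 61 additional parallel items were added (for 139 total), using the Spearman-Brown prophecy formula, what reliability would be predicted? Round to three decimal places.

The new length is 139/78 = 1.7821 times the old.
r_new = (1.7821 × 0.876) / (1 + (1.7821 − 1) × 0.876)
r_new = 1.5611 / 1.6851 ≈ 0.9264

0.926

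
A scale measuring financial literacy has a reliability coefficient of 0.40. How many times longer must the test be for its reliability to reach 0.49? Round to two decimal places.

n = 0.49 × (1 − 0.40) / [ 0.40 × (1 − 0.49) ]
  = 0.2940 / 0.2040 = 1.4412

1.44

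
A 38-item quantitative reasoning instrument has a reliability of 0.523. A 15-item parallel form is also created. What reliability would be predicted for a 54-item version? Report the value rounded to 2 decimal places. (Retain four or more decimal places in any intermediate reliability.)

0.61

Only the ratio of lengths matters: n = 54/38 = 1.4211
r_{54} = n·r / (1 + (n − 1)·r) = 0.7432 / 1.2202 ≈ 0.6091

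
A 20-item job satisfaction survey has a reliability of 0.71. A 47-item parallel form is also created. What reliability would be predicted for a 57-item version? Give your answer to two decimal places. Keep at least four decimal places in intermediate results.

Only the ratio of lengths matters: n = 57/20 = 2.8500
r_{57} = n·r / (1 + (n − 1)·r) = 2.0235 / 2.3135 ≈ 0.8746

0.87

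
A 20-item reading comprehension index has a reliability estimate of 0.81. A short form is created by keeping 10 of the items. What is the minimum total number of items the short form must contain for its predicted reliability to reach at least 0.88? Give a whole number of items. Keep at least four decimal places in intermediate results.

First, r for the 10-item form: n = 10/20 = 0.5000, so r_10 = 0.5000·0.81/(1 + (0.5000 − 1)·0.81) = 0.6807
Length factor from the short form to reach 0.88: n' = 0.88(1 − 0.6807) / [0.6807(1 − 0.88)] ≈ 3.4399
Items = 3.4399 × 10 ≈ 34.40 → 35

35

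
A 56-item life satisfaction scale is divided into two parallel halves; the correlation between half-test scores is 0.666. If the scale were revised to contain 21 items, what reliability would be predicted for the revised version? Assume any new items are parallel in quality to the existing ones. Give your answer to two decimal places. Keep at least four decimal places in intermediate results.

0.60

First correct the split-half correlation to full-test reliability: r_full = 2 × 0.666 / (1 + 0.666) ≈ 0.7995
Then adjust to 21 items: n = 21/56 = 0.3750
r_new = n·r_full / (1 + (n − 1)·r_full) = 0.2998 / 0.5003 ≈ 0.5992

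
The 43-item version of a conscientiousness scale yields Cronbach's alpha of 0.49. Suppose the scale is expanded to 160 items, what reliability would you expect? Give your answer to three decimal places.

0.781

n = 160/43 = 3.7209
r_new = 3.7209·0.49 / [1 + (3.7209 − 1)·0.49]
r_new = 1.8232 / 2.3332 ≈ 0.7814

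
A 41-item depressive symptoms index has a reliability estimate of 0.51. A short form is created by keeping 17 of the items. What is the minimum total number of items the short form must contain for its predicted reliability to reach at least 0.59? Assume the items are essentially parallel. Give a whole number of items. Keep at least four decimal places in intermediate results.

57

Short-form reliability: n = 17/41 = 0.4146; r_17 = n·r/(1+(n−1)r) ≈ 0.3014
Then solve for n' with r_old = 0.3014, r_target = 0.59: n' = 0.59(1 − 0.3014)/[0.3014(1 − 0.59)] = 3.3354
Items = 3.3354 × 17 ≈ 56.70 → 57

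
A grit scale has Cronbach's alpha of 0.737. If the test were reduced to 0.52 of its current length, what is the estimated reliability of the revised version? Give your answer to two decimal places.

0.59

Apply the Spearman-Brown prophecy formula, r' = nr / [1 + (n − 1)r]:
r_new = 0.52·0.737 / [1 + (0.52 − 1)·0.737]
     = 0.3832 / 0.6462 = 0.5930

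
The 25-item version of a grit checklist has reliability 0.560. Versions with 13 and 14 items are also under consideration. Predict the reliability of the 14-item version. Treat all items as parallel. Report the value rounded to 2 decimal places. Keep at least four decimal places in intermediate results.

The 13-item form is not needed; work directly from the 25-item form with n = 14/25 = 0.5600.
r_{14} = n·r / (1 + (n − 1)·r) = 0.3136 / 0.7536 ≈ 0.4161

0.42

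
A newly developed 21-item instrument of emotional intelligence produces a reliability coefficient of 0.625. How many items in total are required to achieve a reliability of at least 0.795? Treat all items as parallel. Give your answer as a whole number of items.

49

n = [0.795 × 0.375] / [0.625 × 0.205]
  = 0.298125 / 0.128125 = 2.3268
2.3268 × 21 = 48.86 → 49 items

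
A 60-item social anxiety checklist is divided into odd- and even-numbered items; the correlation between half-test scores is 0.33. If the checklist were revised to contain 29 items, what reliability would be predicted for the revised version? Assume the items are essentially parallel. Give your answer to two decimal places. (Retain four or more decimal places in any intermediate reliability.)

Spearman-Brown correction (n = 2): r_full = 2·0.33/(1 + 0.33) = 0.4962
Length factor from 60 to 29 items: n = 29/60 = 0.4833
r_new = n·r_full / (1 + (n − 1)·r_full) = 0.2398 / 0.7436 ≈ 0.3225

0.32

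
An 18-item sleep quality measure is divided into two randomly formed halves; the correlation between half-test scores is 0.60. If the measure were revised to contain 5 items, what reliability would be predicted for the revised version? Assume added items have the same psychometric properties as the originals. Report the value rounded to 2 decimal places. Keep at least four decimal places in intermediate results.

First correct the split-half correlation to full-test reliability: r_full = 2 × 0.60 / (1 + 0.60) ≈ 0.7500
Then adjust to 5 items: n = 5/18 = 0.2778
r_new = n·r_full / (1 + (n − 1)·r_full) = 0.2083 / 0.4584 ≈ 0.4544

0.45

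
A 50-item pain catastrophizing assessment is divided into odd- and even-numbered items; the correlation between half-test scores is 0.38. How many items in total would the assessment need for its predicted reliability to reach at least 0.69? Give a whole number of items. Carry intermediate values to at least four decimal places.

91

Corrected full-test reliability: r_full = 2 × 0.38 / (1 + 0.38) ≈ 0.5507
Solve Spearman-Brown for n: n = 0.69(1 − 0.5507) / [0.5507(1 − 0.69)] = 1.8160
Required items = 1.8160 × 50 = 90.80, so 91 items.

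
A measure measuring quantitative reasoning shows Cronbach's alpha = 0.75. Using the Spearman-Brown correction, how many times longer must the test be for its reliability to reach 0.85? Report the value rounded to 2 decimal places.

Invert Spearman-Brown to solve for n:
n = r*(1 − r) / [ r (1 − r*) ]
n = [0.85 × 0.25] / [0.75 × 0.15]
n = 0.2125 / 0.1125 ≈ 1.8889

1.89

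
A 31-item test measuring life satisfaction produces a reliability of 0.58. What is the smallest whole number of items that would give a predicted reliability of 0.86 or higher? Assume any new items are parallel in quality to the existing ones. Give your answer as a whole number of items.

n = [0.86 × 0.42] / [0.58 × 0.14]
  = 0.3612 / 0.0812 = 4.4483
So the test needs 4.4483 × 31 ≈ 137.90 items; rounding up, 138.

138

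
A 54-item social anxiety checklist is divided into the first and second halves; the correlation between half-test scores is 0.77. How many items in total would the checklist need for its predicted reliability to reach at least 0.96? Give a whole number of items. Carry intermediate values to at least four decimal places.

194

Corrected full-test reliability: r_full = 2 × 0.77 / (1 + 0.77) ≈ 0.8701
Solve Spearman-Brown for n: n = 0.96(1 − 0.8701) / [0.8701(1 − 0.96)] = 3.5830
Required items = 3.5830 × 54 = 193.48, so 194 items.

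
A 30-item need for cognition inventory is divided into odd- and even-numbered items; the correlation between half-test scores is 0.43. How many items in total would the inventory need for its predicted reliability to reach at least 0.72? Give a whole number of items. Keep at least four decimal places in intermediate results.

52

r_full = 2(0.43)/(1 + 0.43) = 0.6014
Solve Spearman-Brown for n: n = 0.72(1 − 0.6014) / [0.6014(1 − 0.72)] = 1.7043
Required items = 1.7043 × 30 = 51.13, so 52 items.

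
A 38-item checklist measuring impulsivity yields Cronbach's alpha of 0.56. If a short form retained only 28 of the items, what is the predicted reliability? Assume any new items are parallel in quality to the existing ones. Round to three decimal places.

n = 28/38 = 0.7368
By Spearman-Brown, r_new = n r / (1 + (n − 1) r).
r_new = (0.7368 × 0.56) / (1 + (0.7368 − 1) × 0.56)
     = 0.4126 / 0.8526 = 0.4839

0.484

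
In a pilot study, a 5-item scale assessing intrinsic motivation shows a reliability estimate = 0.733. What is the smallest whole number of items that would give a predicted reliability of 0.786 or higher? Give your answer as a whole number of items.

n = 0.786(1 − 0.733) / [0.733(1 − 0.786)]
  = 0.209862 / 0.156862 = 1.3379
Items needed = n × 5 = 1.3379 × 5 ≈ 6.69 → round up to 7

7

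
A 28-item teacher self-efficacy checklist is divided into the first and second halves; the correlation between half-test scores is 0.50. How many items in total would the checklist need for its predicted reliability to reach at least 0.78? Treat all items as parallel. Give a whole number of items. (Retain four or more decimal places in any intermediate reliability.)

r_full = 2(0.50)/(1 + 0.50) = 0.6667
n = r_tgt(1 − r_full) / [r_full(1 − r_tgt)] = 0.78 × 0.3333 / (0.6667 × 0.22) ≈ 1.7725
Items = 1.7725 × 28 ≈ 49.63 → 50

50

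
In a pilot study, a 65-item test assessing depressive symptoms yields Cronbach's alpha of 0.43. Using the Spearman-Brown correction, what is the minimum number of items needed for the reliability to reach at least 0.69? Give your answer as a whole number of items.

192

Spearman-Brown solved for the length factor n:
n = r*(1 − r) / [ r (1 − r*) ]
n = 0.69 × (1 − 0.43) / [ 0.43 × (1 − 0.69) ]
  = 0.3933 / 0.1333 = 2.9505
Items needed = n × 65 = 2.9505 × 65 ≈ 191.78 → round up to 192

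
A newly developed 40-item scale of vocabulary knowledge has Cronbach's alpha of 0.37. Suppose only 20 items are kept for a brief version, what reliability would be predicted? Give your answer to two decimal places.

0.23

n = 20/40 = 0.5
By Spearman-Brown, r_new = n r / (1 + (n − 1) r).
r_new = (0.5 × 0.37) / (1 + (0.5 − 1) × 0.37)
     = 0.1850 / 0.8150 = 0.2270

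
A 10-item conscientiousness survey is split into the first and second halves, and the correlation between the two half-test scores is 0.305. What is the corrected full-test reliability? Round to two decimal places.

0.47

r_full = 2r_hh / (1 + r_hh) = 2 × 0.305 / (1 + 0.305)
       = 0.6100 / 1.3050 = 0.4674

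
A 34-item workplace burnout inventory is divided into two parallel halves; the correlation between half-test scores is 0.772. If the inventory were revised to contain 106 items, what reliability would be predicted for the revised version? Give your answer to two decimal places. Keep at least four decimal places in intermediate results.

0.95

Full-test reliability from the split-half r: r_full = 2(0.772)/(1 + 0.772) = 0.8713
Then adjust to 106 items: n = 106/34 = 3.1176
r_new = n·r_full / (1 + (n − 1)·r_full) = 2.7164 / 2.8451 ≈ 0.9548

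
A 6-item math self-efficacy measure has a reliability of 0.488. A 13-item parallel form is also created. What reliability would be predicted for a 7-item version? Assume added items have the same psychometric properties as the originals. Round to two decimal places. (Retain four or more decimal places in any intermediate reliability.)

Only the ratio of lengths matters: n = 7/6 = 1.1667
r_{7} = n·r / (1 + (n − 1)·r) = 0.5693 / 1.0813 ≈ 0.5265

0.53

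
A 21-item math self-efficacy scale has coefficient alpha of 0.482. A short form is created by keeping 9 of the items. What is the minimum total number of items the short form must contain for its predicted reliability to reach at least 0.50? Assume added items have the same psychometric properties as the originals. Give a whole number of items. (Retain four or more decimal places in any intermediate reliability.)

23

First, r for the 9-item form: n = 9/21 = 0.4286, so r_9 = 0.4286·0.482/(1 + (0.4286 − 1)·0.482) = 0.2851
Then solve for n' with r_old = 0.2851, r_target = 0.50: n' = 0.50(1 − 0.2851)/[0.2851(1 − 0.50)] = 2.5075
Total items = 2.5075 × 9 = 22.57, rounded up to 23.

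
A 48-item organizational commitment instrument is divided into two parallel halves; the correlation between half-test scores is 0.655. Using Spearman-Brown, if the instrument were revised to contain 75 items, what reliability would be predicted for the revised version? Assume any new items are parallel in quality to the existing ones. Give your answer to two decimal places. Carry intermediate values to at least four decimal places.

0.86

First correct the split-half correlation to full-test reliability: r_full = 2 × 0.655 / (1 + 0.655) ≈ 0.7915
Then adjust to 75 items: n = 75/48 = 1.5625
r_new = n·r_full / (1 + (n − 1)·r_full) = 1.2367 / 1.4452 ≈ 0.8557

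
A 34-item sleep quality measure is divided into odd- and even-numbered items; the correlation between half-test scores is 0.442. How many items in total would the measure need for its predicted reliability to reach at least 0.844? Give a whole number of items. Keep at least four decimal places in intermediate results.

117

r_full = 2(0.442)/(1 + 0.442) = 0.6130
Solve Spearman-Brown for n: n = 0.844(1 − 0.6130) / [0.6130(1 − 0.844)] = 3.4156
Items = 3.4156 × 34 ≈ 116.13 → 117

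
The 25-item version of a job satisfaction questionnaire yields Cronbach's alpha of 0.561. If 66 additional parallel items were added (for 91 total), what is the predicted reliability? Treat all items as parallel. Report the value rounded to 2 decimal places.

n = 91/25 = 3.64
Spearman-Brown: r_new = n·r / (1 + (n − 1)·r)
r_new = 3.64·0.561 / [1 + (3.64 − 1)·0.561]
r_new = 2.0420 / 2.4810 ≈ 0.8231

0.82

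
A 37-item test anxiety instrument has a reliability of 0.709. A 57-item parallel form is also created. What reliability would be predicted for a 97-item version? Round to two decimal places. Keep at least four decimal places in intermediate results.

Only the ratio of lengths matters: n = 97/37 = 2.6216
r_{97} = n·r / (1 + (n − 1)·r) = 1.8587 / 2.1497 ≈ 0.8646

0.86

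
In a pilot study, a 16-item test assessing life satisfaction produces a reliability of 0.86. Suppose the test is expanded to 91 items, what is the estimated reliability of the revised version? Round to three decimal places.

0.972

n = 91/16 = 5.6875
r_new = 5.6875·0.86 / [1 + (5.6875 − 1)·0.86]
r_new = 4.8913 / 5.0312 ≈ 0.9722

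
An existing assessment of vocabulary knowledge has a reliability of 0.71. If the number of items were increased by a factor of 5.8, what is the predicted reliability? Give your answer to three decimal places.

By Spearman-Brown, r_new = n r / (1 + (n − 1) r).
r_new = (5.8 × 0.71) / (1 + (5.8 − 1) × 0.71)
     = 4.1180 / 4.4080 = 0.9342

0.934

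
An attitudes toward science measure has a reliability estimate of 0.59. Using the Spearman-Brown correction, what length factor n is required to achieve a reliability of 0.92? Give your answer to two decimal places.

7.99

Invert Spearman-Brown to solve for n:
n = r*(1 − r) / [ r (1 − r*) ]
n = 0.92 × (1 − 0.59) / [ 0.59 × (1 − 0.92) ]
  = 0.3772 / 0.0472 = 7.9915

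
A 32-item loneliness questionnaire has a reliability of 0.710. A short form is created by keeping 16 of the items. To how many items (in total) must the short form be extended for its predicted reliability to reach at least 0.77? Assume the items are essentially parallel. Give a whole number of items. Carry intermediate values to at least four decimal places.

44

First, r for the 16-item form: n = 16/32 = 0.5000, so r_16 = 0.5000·0.710/(1 + (0.5000 − 1)·0.710) = 0.5504
Then solve for n' with r_old = 0.5504, r_target = 0.77: n' = 0.77(1 − 0.5504)/[0.5504(1 − 0.77)] = 2.7347
Total items = 2.7347 × 16 = 43.76, rounded up to 44.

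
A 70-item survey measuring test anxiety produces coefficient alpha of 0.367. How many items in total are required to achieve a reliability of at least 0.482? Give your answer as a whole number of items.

n = 0.482 × (1 − 0.367) / [ 0.367 × (1 − 0.482) ]
  = 0.305106 / 0.190106 = 1.6049
1.6049 × 70 = 112.34 → 113 items

113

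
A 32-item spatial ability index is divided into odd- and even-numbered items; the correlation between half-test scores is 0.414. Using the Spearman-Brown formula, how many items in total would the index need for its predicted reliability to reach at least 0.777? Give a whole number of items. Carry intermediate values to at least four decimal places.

79

r_full = 2(0.414)/(1 + 0.414) = 0.5856
n = r_tgt(1 − r_full) / [r_full(1 − r_tgt)] = 0.777 × 0.4144 / (0.5856 × 0.223) ≈ 2.4657
Items = 2.4657 × 32 ≈ 78.90 → 79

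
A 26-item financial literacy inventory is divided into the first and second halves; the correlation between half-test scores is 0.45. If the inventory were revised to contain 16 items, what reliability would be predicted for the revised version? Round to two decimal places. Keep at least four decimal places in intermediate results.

Full-test reliability from the split-half r: r_full = 2(0.45)/(1 + 0.45) = 0.6207
Length factor from 26 to 16 items: n = 16/26 = 0.6154
r_new = n·r_full / (1 + (n − 1)·r_full) = 0.3820 / 0.7613 ≈ 0.5018

0.50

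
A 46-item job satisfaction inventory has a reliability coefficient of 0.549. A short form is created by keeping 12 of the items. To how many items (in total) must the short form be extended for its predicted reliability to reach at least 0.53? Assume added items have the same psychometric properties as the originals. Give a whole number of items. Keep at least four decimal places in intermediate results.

Short-form reliability: n = 12/46 = 0.2609; r_12 = n·r/(1+(n−1)r) ≈ 0.2410
Then solve for n' with r_old = 0.2410, r_target = 0.53: n' = 0.53(1 − 0.2410)/[0.2410(1 − 0.53)] = 3.5514
Total items = 3.5514 × 12 = 42.62, rounded up to 43.

43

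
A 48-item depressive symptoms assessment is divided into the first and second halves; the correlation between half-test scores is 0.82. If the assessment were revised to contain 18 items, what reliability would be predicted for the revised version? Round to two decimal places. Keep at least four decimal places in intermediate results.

Full-test reliability from the split-half r: r_full = 2(0.82)/(1 + 0.82) = 0.9011
Then adjust to 18 items: n = 18/48 = 0.3750
r_new = n·r_full / (1 + (n − 1)·r_full) = 0.3379 / 0.4368 ≈ 0.7736

0.77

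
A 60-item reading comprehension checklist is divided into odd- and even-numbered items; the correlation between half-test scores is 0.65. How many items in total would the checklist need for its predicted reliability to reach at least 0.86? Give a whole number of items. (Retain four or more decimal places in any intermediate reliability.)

100

Corrected full-test reliability: r_full = 2 × 0.65 / (1 + 0.65) ≈ 0.7879
n = r_tgt(1 − r_full) / [r_full(1 − r_tgt)] = 0.86 × 0.2121 / (0.7879 × 0.14) ≈ 1.6536
Items = 1.6536 × 60 ≈ 99.22 → 100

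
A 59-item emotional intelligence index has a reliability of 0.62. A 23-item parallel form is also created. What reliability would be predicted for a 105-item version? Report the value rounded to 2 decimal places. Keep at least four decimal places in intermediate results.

0.74

Only the ratio of lengths matters: n = 105/59 = 1.7797
r_{105} = n·r / (1 + (n − 1)·r) = 1.1034 / 1.4834 ≈ 0.7438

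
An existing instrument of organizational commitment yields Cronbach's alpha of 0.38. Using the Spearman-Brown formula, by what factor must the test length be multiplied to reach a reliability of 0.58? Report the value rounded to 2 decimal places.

n = 0.58(1 − 0.38) / [0.38(1 − 0.58)]
  = 0.3596 / 0.1596 = 2.2531

2.25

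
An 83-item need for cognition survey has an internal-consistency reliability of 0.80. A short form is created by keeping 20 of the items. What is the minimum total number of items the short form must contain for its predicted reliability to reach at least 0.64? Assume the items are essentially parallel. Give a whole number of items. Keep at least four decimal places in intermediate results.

First, r for the 20-item form: n = 20/83 = 0.2410, so r_20 = 0.2410·0.80/(1 + (0.2410 − 1)·0.80) = 0.4908
Then solve for n' with r_old = 0.4908, r_target = 0.64: n' = 0.64(1 − 0.4908)/[0.4908(1 − 0.64)] = 1.8444
Items = 1.8444 × 20 ≈ 36.89 → 37

37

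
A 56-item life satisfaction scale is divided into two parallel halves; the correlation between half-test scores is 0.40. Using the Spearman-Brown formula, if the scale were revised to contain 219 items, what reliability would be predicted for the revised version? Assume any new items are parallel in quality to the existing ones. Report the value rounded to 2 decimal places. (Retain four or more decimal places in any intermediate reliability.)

Spearman-Brown correction (n = 2): r_full = 2·0.40/(1 + 0.40) = 0.5714
Then adjust to 219 items: n = 219/56 = 3.9107
r_new = n·r_full / (1 + (n − 1)·r_full) = 2.2346 / 2.6632 ≈ 0.8391

0.84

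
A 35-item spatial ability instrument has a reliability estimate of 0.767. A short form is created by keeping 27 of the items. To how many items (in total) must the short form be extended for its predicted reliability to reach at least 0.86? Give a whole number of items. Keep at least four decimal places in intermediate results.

66

First, r for the 27-item form: n = 27/35 = 0.7714, so r_27 = 0.7714·0.767/(1 + (0.7714 − 1)·0.767) = 0.7175
Length factor from the short form to reach 0.86: n' = 0.86(1 − 0.7175) / [0.7175(1 − 0.86)] ≈ 2.4186
Total items = 2.4186 × 27 = 65.30, rounded up to 66.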